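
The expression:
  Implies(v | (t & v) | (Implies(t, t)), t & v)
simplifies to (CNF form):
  t & v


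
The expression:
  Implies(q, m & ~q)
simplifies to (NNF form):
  ~q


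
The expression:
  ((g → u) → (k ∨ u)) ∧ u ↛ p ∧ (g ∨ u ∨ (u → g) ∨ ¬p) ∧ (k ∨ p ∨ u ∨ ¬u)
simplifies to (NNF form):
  u ∧ ¬p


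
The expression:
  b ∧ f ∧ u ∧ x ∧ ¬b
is never true.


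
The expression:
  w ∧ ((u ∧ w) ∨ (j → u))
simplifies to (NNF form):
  w ∧ (u ∨ ¬j)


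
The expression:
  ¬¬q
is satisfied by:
  {q: True}


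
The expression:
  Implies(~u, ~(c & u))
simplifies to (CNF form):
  True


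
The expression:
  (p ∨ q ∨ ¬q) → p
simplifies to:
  p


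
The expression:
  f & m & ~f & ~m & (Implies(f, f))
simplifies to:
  False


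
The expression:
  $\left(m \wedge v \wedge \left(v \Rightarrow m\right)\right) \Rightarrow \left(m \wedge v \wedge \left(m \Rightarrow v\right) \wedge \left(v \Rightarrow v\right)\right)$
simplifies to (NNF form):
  $\text{True}$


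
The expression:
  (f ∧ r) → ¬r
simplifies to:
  ¬f ∨ ¬r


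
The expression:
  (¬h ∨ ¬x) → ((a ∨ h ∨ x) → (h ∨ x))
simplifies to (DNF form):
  h ∨ x ∨ ¬a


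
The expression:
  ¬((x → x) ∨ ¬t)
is never true.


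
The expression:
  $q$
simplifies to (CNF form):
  $q$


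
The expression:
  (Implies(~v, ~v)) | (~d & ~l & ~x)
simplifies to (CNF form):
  True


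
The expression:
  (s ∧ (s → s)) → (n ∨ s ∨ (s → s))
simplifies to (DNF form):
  True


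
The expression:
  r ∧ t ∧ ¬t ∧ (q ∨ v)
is never true.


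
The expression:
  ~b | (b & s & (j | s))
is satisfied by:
  {s: True, b: False}
  {b: False, s: False}
  {b: True, s: True}


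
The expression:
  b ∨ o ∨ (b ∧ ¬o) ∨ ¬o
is always true.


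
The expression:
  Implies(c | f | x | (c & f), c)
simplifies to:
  c | (~f & ~x)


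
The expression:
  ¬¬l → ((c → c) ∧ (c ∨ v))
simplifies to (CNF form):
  c ∨ v ∨ ¬l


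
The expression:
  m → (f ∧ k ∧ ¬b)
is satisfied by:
  {k: True, f: True, m: False, b: False}
  {k: True, f: False, m: False, b: False}
  {f: True, b: False, k: False, m: False}
  {b: False, f: False, k: False, m: False}
  {b: True, k: True, f: True, m: False}
  {b: True, k: True, f: False, m: False}
  {b: True, f: True, k: False, m: False}
  {b: True, f: False, k: False, m: False}
  {m: True, k: True, f: True, b: False}


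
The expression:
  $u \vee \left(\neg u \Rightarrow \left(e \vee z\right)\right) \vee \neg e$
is always true.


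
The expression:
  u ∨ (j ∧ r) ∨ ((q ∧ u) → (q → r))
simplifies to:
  True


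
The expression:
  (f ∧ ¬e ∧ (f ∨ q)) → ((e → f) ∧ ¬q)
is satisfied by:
  {e: True, q: False, f: False}
  {e: False, q: False, f: False}
  {f: True, e: True, q: False}
  {f: True, e: False, q: False}
  {q: True, e: True, f: False}
  {q: True, e: False, f: False}
  {q: True, f: True, e: True}


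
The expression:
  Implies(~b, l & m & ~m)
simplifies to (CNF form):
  b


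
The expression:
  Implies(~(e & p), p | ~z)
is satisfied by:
  {p: True, z: False}
  {z: False, p: False}
  {z: True, p: True}


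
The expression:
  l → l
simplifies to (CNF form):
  True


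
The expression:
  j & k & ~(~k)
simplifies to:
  j & k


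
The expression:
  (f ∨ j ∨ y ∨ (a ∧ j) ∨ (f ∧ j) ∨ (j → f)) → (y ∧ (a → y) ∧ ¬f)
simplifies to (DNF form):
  y ∧ ¬f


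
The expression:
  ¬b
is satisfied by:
  {b: False}


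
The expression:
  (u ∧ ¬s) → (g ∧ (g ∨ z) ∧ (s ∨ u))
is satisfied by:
  {g: True, s: True, u: False}
  {g: True, u: False, s: False}
  {s: True, u: False, g: False}
  {s: False, u: False, g: False}
  {g: True, s: True, u: True}
  {g: True, u: True, s: False}
  {s: True, u: True, g: False}


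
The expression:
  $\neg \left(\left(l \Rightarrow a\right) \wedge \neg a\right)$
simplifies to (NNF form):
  $a \vee l$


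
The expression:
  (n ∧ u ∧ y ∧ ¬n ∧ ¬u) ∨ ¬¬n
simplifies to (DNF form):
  n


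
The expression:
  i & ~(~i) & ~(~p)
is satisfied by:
  {i: True, p: True}


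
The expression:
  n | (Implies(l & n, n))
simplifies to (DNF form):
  True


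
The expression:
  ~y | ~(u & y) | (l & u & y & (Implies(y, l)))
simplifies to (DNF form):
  l | ~u | ~y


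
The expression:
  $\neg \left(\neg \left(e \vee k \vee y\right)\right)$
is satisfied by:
  {y: True, k: True, e: True}
  {y: True, k: True, e: False}
  {y: True, e: True, k: False}
  {y: True, e: False, k: False}
  {k: True, e: True, y: False}
  {k: True, e: False, y: False}
  {e: True, k: False, y: False}


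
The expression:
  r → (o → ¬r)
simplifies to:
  ¬o ∨ ¬r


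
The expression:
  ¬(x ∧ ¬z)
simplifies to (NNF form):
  z ∨ ¬x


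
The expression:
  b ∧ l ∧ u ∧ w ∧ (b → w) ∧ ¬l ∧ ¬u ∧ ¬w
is never true.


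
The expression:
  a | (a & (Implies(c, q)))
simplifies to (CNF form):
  a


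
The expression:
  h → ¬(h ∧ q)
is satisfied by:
  {h: False, q: False}
  {q: True, h: False}
  {h: True, q: False}


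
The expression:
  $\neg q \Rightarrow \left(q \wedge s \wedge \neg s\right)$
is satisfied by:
  {q: True}


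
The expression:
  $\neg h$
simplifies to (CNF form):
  $\neg h$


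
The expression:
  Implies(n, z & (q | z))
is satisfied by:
  {z: True, n: False}
  {n: False, z: False}
  {n: True, z: True}


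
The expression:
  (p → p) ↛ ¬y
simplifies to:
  y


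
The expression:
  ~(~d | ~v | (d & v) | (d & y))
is never true.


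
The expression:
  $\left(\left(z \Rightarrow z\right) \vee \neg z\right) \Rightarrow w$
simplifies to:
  $w$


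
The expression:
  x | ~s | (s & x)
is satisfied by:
  {x: True, s: False}
  {s: False, x: False}
  {s: True, x: True}


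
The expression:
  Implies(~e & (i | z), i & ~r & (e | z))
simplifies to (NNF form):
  e | (~i & ~z) | (i & z & ~r)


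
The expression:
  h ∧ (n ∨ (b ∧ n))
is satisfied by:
  {h: True, n: True}


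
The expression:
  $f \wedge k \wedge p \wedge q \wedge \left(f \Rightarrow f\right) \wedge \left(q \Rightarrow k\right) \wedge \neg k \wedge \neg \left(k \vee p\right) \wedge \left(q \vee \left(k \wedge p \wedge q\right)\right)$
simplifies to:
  $\text{False}$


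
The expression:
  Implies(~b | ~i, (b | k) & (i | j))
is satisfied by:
  {i: True, j: True, b: True, k: True}
  {i: True, j: True, b: True, k: False}
  {i: True, j: True, k: True, b: False}
  {i: True, b: True, k: True, j: False}
  {i: True, b: True, k: False, j: False}
  {i: True, b: False, k: True, j: False}
  {j: True, b: True, k: True, i: False}
  {j: True, b: True, k: False, i: False}
  {j: True, k: True, b: False, i: False}


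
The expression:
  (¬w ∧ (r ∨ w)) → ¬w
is always true.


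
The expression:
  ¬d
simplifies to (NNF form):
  ¬d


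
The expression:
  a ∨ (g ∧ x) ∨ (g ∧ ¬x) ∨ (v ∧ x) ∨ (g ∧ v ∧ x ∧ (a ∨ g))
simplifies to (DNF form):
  a ∨ g ∨ (v ∧ x)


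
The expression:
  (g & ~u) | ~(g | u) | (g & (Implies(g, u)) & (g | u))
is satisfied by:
  {g: True, u: False}
  {u: False, g: False}
  {u: True, g: True}


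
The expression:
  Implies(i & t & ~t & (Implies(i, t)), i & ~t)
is always true.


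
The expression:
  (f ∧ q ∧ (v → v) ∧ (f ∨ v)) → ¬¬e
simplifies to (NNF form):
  e ∨ ¬f ∨ ¬q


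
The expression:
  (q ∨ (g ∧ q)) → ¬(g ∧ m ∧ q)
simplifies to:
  ¬g ∨ ¬m ∨ ¬q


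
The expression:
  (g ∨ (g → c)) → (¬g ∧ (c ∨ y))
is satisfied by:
  {y: True, c: True, g: False}
  {y: True, c: False, g: False}
  {c: True, y: False, g: False}


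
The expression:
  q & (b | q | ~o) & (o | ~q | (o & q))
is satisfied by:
  {o: True, q: True}


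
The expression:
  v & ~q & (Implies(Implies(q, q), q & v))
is never true.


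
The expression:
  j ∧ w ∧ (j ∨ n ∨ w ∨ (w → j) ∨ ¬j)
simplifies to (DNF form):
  j ∧ w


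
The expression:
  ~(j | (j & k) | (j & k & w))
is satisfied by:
  {j: False}


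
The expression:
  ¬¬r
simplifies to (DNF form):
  r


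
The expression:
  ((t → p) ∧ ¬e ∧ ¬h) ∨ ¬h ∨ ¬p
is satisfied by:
  {p: False, h: False}
  {h: True, p: False}
  {p: True, h: False}


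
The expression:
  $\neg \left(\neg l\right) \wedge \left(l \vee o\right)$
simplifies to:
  $l$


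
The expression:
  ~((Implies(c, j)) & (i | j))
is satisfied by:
  {c: True, j: False, i: False}
  {j: False, i: False, c: False}
  {i: True, c: True, j: False}


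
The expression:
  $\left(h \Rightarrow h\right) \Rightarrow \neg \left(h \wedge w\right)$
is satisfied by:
  {w: False, h: False}
  {h: True, w: False}
  {w: True, h: False}


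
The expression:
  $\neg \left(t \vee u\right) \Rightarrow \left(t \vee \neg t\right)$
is always true.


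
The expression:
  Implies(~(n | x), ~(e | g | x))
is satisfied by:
  {n: True, x: True, g: False, e: False}
  {n: True, x: True, e: True, g: False}
  {n: True, x: True, g: True, e: False}
  {n: True, x: True, e: True, g: True}
  {n: True, g: False, e: False, x: False}
  {n: True, e: True, g: False, x: False}
  {n: True, g: True, e: False, x: False}
  {n: True, e: True, g: True, x: False}
  {x: True, g: False, e: False, n: False}
  {e: True, x: True, g: False, n: False}
  {x: True, g: True, e: False, n: False}
  {e: True, x: True, g: True, n: False}
  {x: False, g: False, e: False, n: False}


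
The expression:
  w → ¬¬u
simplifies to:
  u ∨ ¬w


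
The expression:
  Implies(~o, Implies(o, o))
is always true.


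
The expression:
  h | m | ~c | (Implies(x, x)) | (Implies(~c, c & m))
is always true.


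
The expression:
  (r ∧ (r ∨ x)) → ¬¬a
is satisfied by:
  {a: True, r: False}
  {r: False, a: False}
  {r: True, a: True}


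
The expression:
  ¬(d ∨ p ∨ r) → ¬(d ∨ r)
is always true.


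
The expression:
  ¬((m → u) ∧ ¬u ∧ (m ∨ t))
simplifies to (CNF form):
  m ∨ u ∨ ¬t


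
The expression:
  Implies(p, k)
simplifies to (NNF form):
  k | ~p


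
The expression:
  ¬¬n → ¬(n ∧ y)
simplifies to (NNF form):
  ¬n ∨ ¬y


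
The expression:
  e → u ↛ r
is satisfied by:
  {u: True, r: False, e: False}
  {r: False, e: False, u: False}
  {u: True, r: True, e: False}
  {r: True, u: False, e: False}
  {e: True, u: True, r: False}


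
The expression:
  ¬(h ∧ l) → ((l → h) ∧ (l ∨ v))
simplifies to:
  (h ∧ l) ∨ (v ∧ ¬l)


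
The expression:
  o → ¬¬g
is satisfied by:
  {g: True, o: False}
  {o: False, g: False}
  {o: True, g: True}


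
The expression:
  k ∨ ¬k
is always true.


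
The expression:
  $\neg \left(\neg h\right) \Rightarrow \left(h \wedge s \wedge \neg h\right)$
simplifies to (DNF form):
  $\neg h$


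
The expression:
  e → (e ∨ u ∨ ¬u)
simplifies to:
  True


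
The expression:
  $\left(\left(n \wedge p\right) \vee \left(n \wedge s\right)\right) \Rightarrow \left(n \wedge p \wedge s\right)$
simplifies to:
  $\left(p \wedge s\right) \vee \left(\neg p \wedge \neg s\right) \vee \neg n$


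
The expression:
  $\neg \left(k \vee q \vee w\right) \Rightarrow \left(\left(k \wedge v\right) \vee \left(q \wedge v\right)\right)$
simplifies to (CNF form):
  $k \vee q \vee w$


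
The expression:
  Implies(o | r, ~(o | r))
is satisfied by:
  {o: False, r: False}


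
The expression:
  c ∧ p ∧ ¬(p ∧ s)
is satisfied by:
  {c: True, p: True, s: False}


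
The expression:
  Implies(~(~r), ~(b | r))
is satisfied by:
  {r: False}


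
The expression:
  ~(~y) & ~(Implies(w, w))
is never true.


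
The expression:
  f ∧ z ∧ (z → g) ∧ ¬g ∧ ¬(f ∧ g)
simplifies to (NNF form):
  False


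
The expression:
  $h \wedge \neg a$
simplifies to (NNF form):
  $h \wedge \neg a$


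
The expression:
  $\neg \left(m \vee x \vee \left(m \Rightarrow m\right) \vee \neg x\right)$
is never true.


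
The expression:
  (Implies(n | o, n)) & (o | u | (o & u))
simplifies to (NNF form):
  (n & o) | (u & ~o)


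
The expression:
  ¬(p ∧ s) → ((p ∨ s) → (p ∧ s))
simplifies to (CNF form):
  (p ∨ ¬p) ∧ (p ∨ ¬s) ∧ (s ∨ ¬p) ∧ (s ∨ ¬s)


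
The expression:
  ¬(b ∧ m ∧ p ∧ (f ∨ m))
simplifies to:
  ¬b ∨ ¬m ∨ ¬p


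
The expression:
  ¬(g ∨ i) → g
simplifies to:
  g ∨ i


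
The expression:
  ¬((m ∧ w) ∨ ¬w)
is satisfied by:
  {w: True, m: False}


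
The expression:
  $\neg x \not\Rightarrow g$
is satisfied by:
  {x: False, g: False}


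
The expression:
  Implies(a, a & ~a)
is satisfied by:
  {a: False}


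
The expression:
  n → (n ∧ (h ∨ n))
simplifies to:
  True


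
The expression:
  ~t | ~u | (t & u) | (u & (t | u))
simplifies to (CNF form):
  True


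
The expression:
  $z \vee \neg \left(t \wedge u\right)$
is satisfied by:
  {z: True, u: False, t: False}
  {u: False, t: False, z: False}
  {z: True, t: True, u: False}
  {t: True, u: False, z: False}
  {z: True, u: True, t: False}
  {u: True, z: False, t: False}
  {z: True, t: True, u: True}


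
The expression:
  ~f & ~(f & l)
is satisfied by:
  {f: False}


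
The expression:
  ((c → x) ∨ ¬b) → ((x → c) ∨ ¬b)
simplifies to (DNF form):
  c ∨ ¬b ∨ ¬x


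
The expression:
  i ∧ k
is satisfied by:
  {i: True, k: True}


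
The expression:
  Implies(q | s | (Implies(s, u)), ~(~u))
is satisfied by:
  {u: True}


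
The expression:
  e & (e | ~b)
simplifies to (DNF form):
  e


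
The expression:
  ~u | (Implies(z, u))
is always true.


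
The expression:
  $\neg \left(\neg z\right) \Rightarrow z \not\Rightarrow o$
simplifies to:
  $\neg o \vee \neg z$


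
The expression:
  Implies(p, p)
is always true.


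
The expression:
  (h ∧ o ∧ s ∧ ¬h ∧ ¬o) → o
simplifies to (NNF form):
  True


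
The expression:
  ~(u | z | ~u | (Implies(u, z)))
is never true.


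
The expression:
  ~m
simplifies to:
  ~m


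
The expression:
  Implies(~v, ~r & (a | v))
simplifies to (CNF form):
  (a | v) & (v | ~r)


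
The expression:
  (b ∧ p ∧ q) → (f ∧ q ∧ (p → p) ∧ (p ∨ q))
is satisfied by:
  {f: True, p: False, q: False, b: False}
  {b: False, p: False, f: False, q: False}
  {b: True, f: True, p: False, q: False}
  {b: True, p: False, f: False, q: False}
  {q: True, f: True, b: False, p: False}
  {q: True, b: False, p: False, f: False}
  {q: True, b: True, f: True, p: False}
  {q: True, b: True, p: False, f: False}
  {f: True, p: True, q: False, b: False}
  {p: True, q: False, f: False, b: False}
  {b: True, p: True, f: True, q: False}
  {b: True, p: True, q: False, f: False}
  {f: True, p: True, q: True, b: False}
  {p: True, q: True, b: False, f: False}
  {b: True, p: True, q: True, f: True}


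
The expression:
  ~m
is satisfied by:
  {m: False}


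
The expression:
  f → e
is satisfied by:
  {e: True, f: False}
  {f: False, e: False}
  {f: True, e: True}


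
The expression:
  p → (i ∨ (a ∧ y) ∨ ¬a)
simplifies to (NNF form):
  i ∨ y ∨ ¬a ∨ ¬p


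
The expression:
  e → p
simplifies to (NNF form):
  p ∨ ¬e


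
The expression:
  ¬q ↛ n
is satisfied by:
  {n: True, q: False}
  {q: False, n: False}
  {q: True, n: True}


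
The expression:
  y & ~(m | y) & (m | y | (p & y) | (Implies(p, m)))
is never true.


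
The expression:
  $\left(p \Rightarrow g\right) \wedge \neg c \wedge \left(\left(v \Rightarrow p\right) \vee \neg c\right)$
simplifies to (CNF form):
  $\neg c \wedge \left(g \vee \neg p\right)$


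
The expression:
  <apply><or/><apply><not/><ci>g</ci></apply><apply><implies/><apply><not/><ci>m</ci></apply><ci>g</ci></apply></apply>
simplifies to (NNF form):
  <true/>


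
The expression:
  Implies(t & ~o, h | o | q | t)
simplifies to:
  True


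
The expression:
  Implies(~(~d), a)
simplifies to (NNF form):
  a | ~d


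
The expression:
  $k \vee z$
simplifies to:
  $k \vee z$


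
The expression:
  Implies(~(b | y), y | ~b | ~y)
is always true.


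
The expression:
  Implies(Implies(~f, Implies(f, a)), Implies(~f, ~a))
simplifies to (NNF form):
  f | ~a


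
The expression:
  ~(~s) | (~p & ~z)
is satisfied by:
  {s: True, z: False, p: False}
  {s: True, p: True, z: False}
  {s: True, z: True, p: False}
  {s: True, p: True, z: True}
  {p: False, z: False, s: False}


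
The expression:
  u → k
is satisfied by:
  {k: True, u: False}
  {u: False, k: False}
  {u: True, k: True}


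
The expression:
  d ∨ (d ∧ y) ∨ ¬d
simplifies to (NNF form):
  True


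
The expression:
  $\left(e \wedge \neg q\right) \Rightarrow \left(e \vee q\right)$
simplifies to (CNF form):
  $\text{True}$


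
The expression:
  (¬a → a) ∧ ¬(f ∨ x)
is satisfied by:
  {a: True, x: False, f: False}


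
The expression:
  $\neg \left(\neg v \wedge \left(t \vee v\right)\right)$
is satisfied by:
  {v: True, t: False}
  {t: False, v: False}
  {t: True, v: True}


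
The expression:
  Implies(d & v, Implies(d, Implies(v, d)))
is always true.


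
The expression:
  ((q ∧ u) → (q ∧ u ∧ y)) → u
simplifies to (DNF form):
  u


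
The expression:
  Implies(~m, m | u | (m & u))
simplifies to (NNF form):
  m | u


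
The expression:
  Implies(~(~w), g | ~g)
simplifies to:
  True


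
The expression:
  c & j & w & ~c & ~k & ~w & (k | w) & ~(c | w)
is never true.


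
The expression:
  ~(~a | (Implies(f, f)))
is never true.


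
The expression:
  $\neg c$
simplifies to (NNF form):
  $\neg c$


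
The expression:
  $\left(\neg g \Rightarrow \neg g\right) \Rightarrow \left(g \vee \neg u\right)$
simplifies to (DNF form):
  $g \vee \neg u$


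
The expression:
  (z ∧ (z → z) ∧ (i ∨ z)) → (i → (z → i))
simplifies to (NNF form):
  True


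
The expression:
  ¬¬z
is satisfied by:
  {z: True}


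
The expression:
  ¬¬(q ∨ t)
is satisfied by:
  {t: True, q: True}
  {t: True, q: False}
  {q: True, t: False}


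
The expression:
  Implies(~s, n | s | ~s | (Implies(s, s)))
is always true.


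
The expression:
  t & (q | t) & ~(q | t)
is never true.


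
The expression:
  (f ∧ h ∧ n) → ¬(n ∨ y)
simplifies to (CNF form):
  ¬f ∨ ¬h ∨ ¬n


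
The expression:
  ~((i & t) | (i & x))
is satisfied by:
  {x: False, i: False, t: False}
  {t: True, x: False, i: False}
  {x: True, t: False, i: False}
  {t: True, x: True, i: False}
  {i: True, t: False, x: False}


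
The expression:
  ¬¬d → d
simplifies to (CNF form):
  True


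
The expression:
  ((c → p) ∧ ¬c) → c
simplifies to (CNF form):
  c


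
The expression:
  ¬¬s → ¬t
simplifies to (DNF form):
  ¬s ∨ ¬t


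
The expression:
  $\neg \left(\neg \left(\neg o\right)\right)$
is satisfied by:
  {o: False}


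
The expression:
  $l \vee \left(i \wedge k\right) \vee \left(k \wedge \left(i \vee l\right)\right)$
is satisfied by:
  {i: True, l: True, k: True}
  {i: True, l: True, k: False}
  {l: True, k: True, i: False}
  {l: True, k: False, i: False}
  {i: True, k: True, l: False}


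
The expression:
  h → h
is always true.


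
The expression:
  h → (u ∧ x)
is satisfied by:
  {x: True, u: True, h: False}
  {x: True, u: False, h: False}
  {u: True, x: False, h: False}
  {x: False, u: False, h: False}
  {x: True, h: True, u: True}


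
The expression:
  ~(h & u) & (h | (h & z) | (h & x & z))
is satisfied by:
  {h: True, u: False}


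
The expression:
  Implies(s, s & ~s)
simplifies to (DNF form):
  ~s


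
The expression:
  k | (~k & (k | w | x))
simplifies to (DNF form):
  k | w | x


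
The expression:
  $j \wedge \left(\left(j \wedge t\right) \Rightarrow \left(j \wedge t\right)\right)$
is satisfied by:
  {j: True}


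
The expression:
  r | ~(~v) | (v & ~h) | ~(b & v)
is always true.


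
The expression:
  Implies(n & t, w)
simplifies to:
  w | ~n | ~t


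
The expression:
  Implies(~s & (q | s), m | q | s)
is always true.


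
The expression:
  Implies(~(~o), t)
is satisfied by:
  {t: True, o: False}
  {o: False, t: False}
  {o: True, t: True}


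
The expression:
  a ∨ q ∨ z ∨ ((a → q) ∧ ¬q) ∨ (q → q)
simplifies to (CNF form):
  True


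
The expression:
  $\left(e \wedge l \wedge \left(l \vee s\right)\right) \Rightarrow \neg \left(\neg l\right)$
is always true.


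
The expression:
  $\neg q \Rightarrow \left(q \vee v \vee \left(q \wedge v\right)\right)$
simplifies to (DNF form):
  $q \vee v$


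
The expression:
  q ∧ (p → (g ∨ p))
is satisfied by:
  {q: True}


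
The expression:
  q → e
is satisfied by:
  {e: True, q: False}
  {q: False, e: False}
  {q: True, e: True}


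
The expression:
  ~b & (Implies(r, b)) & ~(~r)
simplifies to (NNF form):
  False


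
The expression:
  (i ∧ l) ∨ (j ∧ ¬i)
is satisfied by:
  {l: True, j: True, i: False}
  {j: True, i: False, l: False}
  {i: True, l: True, j: True}
  {i: True, l: True, j: False}


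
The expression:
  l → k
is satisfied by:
  {k: True, l: False}
  {l: False, k: False}
  {l: True, k: True}


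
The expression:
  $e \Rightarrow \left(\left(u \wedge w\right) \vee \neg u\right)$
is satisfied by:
  {w: True, u: False, e: False}
  {u: False, e: False, w: False}
  {w: True, e: True, u: False}
  {e: True, u: False, w: False}
  {w: True, u: True, e: False}
  {u: True, w: False, e: False}
  {w: True, e: True, u: True}


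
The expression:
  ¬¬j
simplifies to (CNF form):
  j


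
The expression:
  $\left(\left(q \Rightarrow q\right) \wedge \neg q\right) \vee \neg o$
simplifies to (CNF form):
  $\neg o \vee \neg q$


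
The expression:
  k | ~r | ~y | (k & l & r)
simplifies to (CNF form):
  k | ~r | ~y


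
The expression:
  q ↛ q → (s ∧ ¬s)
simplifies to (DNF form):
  True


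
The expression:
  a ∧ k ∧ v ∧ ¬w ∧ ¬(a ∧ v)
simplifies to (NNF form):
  False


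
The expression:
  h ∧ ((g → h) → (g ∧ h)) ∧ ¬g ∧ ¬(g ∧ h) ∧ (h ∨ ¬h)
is never true.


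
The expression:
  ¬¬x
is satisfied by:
  {x: True}


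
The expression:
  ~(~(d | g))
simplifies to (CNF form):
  d | g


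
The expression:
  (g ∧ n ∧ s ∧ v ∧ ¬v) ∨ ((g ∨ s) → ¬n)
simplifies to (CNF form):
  (¬g ∨ ¬n) ∧ (¬n ∨ ¬s)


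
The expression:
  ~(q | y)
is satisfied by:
  {q: False, y: False}


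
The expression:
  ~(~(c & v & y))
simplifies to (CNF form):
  c & v & y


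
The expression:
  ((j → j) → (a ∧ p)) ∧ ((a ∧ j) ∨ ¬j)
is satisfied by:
  {a: True, p: True}


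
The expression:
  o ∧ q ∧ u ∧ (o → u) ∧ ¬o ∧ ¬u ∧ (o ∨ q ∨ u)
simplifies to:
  False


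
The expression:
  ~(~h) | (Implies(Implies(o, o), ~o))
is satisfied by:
  {h: True, o: False}
  {o: False, h: False}
  {o: True, h: True}


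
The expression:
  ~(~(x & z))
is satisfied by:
  {z: True, x: True}


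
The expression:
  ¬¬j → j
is always true.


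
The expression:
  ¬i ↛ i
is always true.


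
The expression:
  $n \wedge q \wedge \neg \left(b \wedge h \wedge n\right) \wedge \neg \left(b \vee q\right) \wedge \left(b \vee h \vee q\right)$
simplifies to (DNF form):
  $\text{False}$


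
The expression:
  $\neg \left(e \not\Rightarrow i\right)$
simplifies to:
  $i \vee \neg e$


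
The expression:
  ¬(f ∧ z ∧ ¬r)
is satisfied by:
  {r: True, z: False, f: False}
  {z: False, f: False, r: False}
  {f: True, r: True, z: False}
  {f: True, z: False, r: False}
  {r: True, z: True, f: False}
  {z: True, r: False, f: False}
  {f: True, z: True, r: True}


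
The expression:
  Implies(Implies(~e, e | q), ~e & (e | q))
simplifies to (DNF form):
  ~e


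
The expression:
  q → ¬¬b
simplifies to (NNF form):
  b ∨ ¬q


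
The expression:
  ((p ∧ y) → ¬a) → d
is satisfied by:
  {a: True, d: True, p: True, y: True}
  {a: True, d: True, p: True, y: False}
  {a: True, d: True, y: True, p: False}
  {a: True, d: True, y: False, p: False}
  {d: True, p: True, y: True, a: False}
  {d: True, p: True, y: False, a: False}
  {d: True, p: False, y: True, a: False}
  {d: True, p: False, y: False, a: False}
  {a: True, p: True, y: True, d: False}


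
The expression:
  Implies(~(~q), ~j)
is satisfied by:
  {q: False, j: False}
  {j: True, q: False}
  {q: True, j: False}


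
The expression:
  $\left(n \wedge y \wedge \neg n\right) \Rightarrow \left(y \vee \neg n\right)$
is always true.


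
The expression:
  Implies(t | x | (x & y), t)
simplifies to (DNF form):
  t | ~x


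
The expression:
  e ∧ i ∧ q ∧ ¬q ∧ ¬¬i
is never true.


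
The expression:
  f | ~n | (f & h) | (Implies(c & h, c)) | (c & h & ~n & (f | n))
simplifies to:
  True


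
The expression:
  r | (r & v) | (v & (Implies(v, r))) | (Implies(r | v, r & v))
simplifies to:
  r | ~v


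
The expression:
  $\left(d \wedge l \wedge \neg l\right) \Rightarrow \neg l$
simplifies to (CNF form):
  $\text{True}$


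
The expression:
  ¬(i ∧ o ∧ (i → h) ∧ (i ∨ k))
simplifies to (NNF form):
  ¬h ∨ ¬i ∨ ¬o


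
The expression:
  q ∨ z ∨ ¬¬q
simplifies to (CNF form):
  q ∨ z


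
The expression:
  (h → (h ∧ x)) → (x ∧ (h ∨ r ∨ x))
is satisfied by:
  {x: True, h: True}
  {x: True, h: False}
  {h: True, x: False}


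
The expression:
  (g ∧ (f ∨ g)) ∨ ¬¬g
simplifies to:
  g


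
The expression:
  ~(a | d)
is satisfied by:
  {d: False, a: False}


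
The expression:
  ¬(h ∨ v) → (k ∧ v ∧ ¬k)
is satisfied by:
  {v: True, h: True}
  {v: True, h: False}
  {h: True, v: False}


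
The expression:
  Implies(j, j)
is always true.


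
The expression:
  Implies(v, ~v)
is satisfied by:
  {v: False}


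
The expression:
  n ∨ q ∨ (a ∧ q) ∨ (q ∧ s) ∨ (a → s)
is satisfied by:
  {n: True, q: True, s: True, a: False}
  {n: True, q: True, s: False, a: False}
  {n: True, s: True, q: False, a: False}
  {n: True, s: False, q: False, a: False}
  {q: True, s: True, n: False, a: False}
  {q: True, n: False, s: False, a: False}
  {q: False, s: True, n: False, a: False}
  {q: False, n: False, s: False, a: False}
  {n: True, a: True, q: True, s: True}
  {n: True, a: True, q: True, s: False}
  {n: True, a: True, s: True, q: False}
  {n: True, a: True, s: False, q: False}
  {a: True, q: True, s: True, n: False}
  {a: True, q: True, s: False, n: False}
  {a: True, s: True, q: False, n: False}


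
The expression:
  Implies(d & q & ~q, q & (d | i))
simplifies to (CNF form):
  True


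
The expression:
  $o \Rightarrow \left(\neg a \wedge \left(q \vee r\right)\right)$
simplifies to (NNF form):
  $\left(q \wedge \neg a\right) \vee \left(r \wedge \neg a\right) \vee \neg o$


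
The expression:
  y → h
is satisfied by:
  {h: True, y: False}
  {y: False, h: False}
  {y: True, h: True}


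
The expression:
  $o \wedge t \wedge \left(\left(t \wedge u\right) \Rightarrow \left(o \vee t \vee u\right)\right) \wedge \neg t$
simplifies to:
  $\text{False}$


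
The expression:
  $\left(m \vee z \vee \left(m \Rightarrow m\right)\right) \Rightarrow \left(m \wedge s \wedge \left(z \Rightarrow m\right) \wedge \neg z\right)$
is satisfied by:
  {m: True, s: True, z: False}


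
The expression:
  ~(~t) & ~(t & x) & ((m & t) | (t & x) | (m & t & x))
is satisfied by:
  {t: True, m: True, x: False}


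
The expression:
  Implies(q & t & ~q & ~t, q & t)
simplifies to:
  True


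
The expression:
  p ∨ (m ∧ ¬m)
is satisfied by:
  {p: True}


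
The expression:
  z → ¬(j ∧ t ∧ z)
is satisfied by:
  {t: False, z: False, j: False}
  {j: True, t: False, z: False}
  {z: True, t: False, j: False}
  {j: True, z: True, t: False}
  {t: True, j: False, z: False}
  {j: True, t: True, z: False}
  {z: True, t: True, j: False}


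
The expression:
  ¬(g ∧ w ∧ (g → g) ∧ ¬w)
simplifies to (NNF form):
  True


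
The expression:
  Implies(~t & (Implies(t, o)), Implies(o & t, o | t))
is always true.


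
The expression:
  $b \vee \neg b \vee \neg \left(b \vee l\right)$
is always true.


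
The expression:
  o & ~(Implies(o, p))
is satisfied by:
  {o: True, p: False}


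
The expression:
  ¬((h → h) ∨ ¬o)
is never true.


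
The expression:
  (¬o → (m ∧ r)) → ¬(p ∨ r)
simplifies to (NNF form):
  (¬m ∧ ¬o) ∨ (¬o ∧ ¬r) ∨ (¬p ∧ ¬r)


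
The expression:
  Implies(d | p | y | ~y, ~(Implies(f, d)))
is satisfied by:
  {f: True, d: False}


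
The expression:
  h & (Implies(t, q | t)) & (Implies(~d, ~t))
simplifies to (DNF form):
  (d & h) | (h & ~t)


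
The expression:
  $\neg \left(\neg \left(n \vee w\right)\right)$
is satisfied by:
  {n: True, w: True}
  {n: True, w: False}
  {w: True, n: False}


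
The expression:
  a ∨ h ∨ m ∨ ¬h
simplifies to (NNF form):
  True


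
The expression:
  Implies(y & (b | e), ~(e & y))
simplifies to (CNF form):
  ~e | ~y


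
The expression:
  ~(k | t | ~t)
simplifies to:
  False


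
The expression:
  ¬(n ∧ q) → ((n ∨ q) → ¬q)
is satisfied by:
  {n: True, q: False}
  {q: False, n: False}
  {q: True, n: True}


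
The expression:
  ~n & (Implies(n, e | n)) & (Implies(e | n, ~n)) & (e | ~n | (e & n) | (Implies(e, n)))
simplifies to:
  ~n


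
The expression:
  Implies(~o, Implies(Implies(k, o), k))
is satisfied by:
  {k: True, o: True}
  {k: True, o: False}
  {o: True, k: False}


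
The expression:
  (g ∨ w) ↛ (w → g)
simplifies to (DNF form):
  w ∧ ¬g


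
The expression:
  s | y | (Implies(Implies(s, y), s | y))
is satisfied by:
  {y: True, s: True}
  {y: True, s: False}
  {s: True, y: False}


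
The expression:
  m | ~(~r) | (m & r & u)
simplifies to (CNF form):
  m | r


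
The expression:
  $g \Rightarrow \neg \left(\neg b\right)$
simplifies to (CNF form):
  $b \vee \neg g$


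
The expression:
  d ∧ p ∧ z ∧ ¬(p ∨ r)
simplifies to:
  False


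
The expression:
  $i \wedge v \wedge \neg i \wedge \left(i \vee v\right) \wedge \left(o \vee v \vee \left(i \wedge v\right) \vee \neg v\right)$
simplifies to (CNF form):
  $\text{False}$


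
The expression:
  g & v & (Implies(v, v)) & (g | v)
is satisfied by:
  {g: True, v: True}


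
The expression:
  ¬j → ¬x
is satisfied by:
  {j: True, x: False}
  {x: False, j: False}
  {x: True, j: True}


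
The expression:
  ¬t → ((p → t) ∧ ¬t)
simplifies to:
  t ∨ ¬p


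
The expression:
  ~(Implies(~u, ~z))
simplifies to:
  z & ~u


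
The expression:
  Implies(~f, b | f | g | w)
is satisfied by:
  {b: True, g: True, w: True, f: True}
  {b: True, g: True, w: True, f: False}
  {b: True, g: True, f: True, w: False}
  {b: True, g: True, f: False, w: False}
  {b: True, w: True, f: True, g: False}
  {b: True, w: True, f: False, g: False}
  {b: True, w: False, f: True, g: False}
  {b: True, w: False, f: False, g: False}
  {g: True, w: True, f: True, b: False}
  {g: True, w: True, f: False, b: False}
  {g: True, f: True, w: False, b: False}
  {g: True, f: False, w: False, b: False}
  {w: True, f: True, g: False, b: False}
  {w: True, g: False, f: False, b: False}
  {f: True, g: False, w: False, b: False}


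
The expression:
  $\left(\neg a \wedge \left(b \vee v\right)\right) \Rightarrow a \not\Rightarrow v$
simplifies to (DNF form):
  $a \vee \left(\neg b \wedge \neg v\right)$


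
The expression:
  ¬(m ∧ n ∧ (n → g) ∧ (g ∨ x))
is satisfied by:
  {g: False, m: False, n: False}
  {n: True, g: False, m: False}
  {m: True, g: False, n: False}
  {n: True, m: True, g: False}
  {g: True, n: False, m: False}
  {n: True, g: True, m: False}
  {m: True, g: True, n: False}


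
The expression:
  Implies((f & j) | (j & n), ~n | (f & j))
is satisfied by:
  {f: True, n: False, j: False}
  {f: False, n: False, j: False}
  {j: True, f: True, n: False}
  {j: True, f: False, n: False}
  {n: True, f: True, j: False}
  {n: True, f: False, j: False}
  {n: True, j: True, f: True}


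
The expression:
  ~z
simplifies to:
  ~z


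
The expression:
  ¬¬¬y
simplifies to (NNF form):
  ¬y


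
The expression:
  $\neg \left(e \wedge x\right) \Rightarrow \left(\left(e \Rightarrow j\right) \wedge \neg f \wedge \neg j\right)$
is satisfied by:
  {x: True, e: True, j: False, f: False}
  {x: True, e: True, f: True, j: False}
  {x: True, e: True, j: True, f: False}
  {x: True, e: True, f: True, j: True}
  {x: True, j: False, f: False, e: False}
  {x: False, j: False, f: False, e: False}


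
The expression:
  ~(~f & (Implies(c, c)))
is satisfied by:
  {f: True}


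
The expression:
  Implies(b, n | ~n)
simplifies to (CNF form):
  True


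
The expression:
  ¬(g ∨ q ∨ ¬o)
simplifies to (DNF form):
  o ∧ ¬g ∧ ¬q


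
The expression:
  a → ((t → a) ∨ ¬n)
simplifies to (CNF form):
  True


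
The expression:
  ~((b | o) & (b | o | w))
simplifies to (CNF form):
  ~b & ~o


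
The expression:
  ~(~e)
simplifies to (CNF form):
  e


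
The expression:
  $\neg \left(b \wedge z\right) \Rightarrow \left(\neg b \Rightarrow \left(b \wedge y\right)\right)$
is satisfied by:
  {b: True}


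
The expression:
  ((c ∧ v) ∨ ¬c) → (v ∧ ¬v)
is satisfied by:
  {c: True, v: False}


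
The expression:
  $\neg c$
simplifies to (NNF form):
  $\neg c$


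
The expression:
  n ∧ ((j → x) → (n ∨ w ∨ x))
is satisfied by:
  {n: True}


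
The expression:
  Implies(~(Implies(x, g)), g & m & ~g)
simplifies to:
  g | ~x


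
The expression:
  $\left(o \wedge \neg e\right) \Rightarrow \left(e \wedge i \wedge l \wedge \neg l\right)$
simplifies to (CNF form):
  $e \vee \neg o$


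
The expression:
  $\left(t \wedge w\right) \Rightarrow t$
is always true.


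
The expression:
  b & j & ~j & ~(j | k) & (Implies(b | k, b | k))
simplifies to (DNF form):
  False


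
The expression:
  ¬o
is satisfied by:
  {o: False}


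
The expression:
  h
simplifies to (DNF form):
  h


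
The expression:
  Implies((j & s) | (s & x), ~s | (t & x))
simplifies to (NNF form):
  ~s | (t & x) | (~j & ~x)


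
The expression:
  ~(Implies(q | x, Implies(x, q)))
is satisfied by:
  {x: True, q: False}


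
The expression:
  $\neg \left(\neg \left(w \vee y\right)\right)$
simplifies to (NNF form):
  $w \vee y$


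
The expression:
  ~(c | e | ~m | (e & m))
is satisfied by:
  {m: True, e: False, c: False}


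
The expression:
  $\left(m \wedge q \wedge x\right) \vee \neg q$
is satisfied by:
  {m: True, x: True, q: False}
  {m: True, x: False, q: False}
  {x: True, m: False, q: False}
  {m: False, x: False, q: False}
  {m: True, q: True, x: True}


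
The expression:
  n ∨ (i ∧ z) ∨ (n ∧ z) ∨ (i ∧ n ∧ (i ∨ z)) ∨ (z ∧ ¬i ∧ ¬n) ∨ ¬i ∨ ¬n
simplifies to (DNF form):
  True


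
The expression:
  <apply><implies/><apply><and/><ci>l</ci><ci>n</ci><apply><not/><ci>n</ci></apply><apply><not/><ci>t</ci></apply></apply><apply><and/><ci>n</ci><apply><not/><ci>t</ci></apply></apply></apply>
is always true.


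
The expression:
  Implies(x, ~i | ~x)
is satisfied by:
  {x: False, i: False}
  {i: True, x: False}
  {x: True, i: False}


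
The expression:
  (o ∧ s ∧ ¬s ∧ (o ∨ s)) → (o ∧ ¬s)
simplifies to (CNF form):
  True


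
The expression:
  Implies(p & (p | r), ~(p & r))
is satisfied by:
  {p: False, r: False}
  {r: True, p: False}
  {p: True, r: False}


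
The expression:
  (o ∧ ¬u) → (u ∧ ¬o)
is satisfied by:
  {u: True, o: False}
  {o: False, u: False}
  {o: True, u: True}


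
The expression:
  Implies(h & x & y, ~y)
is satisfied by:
  {x: False, y: False, h: False}
  {h: True, x: False, y: False}
  {y: True, x: False, h: False}
  {h: True, y: True, x: False}
  {x: True, h: False, y: False}
  {h: True, x: True, y: False}
  {y: True, x: True, h: False}


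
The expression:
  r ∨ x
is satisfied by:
  {r: True, x: True}
  {r: True, x: False}
  {x: True, r: False}


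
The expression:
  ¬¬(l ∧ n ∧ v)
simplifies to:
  l ∧ n ∧ v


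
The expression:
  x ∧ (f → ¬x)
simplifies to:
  x ∧ ¬f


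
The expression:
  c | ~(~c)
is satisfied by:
  {c: True}


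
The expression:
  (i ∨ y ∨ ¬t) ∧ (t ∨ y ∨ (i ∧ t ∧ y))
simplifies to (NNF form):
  y ∨ (i ∧ t)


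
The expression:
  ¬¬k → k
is always true.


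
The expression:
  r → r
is always true.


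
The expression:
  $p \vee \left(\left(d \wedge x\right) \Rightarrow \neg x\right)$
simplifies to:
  $p \vee \neg d \vee \neg x$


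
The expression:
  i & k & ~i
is never true.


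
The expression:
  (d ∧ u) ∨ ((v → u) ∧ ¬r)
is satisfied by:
  {u: True, d: True, r: False, v: False}
  {u: True, d: False, r: False, v: False}
  {u: True, v: True, d: True, r: False}
  {u: True, v: True, d: False, r: False}
  {d: True, v: False, r: False, u: False}
  {d: False, v: False, r: False, u: False}
  {u: True, r: True, d: True, v: False}
  {u: True, v: True, r: True, d: True}


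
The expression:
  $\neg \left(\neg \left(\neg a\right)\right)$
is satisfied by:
  {a: False}


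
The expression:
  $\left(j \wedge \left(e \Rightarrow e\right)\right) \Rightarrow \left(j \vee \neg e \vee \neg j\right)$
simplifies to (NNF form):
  $\text{True}$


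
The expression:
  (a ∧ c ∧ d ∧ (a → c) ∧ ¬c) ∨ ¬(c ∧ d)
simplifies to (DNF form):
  ¬c ∨ ¬d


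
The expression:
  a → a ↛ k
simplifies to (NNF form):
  ¬a ∨ ¬k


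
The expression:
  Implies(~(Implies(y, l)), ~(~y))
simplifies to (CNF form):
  True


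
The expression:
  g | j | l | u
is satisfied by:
  {j: True, l: True, u: True, g: True}
  {j: True, l: True, u: True, g: False}
  {j: True, l: True, g: True, u: False}
  {j: True, l: True, g: False, u: False}
  {j: True, u: True, g: True, l: False}
  {j: True, u: True, g: False, l: False}
  {j: True, u: False, g: True, l: False}
  {j: True, u: False, g: False, l: False}
  {l: True, u: True, g: True, j: False}
  {l: True, u: True, g: False, j: False}
  {l: True, g: True, u: False, j: False}
  {l: True, g: False, u: False, j: False}
  {u: True, g: True, l: False, j: False}
  {u: True, l: False, g: False, j: False}
  {g: True, l: False, u: False, j: False}
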